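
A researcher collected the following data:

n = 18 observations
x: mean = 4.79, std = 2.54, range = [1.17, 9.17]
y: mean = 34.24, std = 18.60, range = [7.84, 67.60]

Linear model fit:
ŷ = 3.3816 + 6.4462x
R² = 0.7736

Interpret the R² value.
About 77.36% of the variability in y is accounted for by the regression on x (R² = 0.7736) — a strong linear fit.

R² = 1 − SS_res/SS_tot compares the residual scatter to the total scatter of y about its mean.

Here R² = 0.7736:
- Explained: 77.36% of the variation in y
- Unexplained (residual): 100% − 77.36% = 22.64%
- Rule of thumb (below 0.3 weak; 0.3 to below 0.7 moderate; 0.7 and above strong) → strong

Calculation: R² = 1 − (SS_res / SS_tot), where SS_res is the sum of squared residuals and SS_tot the total sum of squares.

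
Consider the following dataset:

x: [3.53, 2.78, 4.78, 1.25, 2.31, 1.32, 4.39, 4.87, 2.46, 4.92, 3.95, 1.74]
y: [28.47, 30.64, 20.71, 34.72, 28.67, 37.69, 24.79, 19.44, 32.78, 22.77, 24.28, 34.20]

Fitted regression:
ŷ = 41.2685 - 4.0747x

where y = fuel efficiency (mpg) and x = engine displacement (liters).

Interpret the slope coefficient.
For each additional liter of engine displacement, predicted fuel efficiency decreases by approximately 4.0747 mpg.

The slope β₁ = -4.0747 gives the rate at which the fitted fuel efficiency changes with engine displacement.

Interpretation:
- Engine displacement up by 1 liter → predicted fuel efficiency decreases by 4.0747 mpg
- The effect is assumed constant over the observed range of x (linearity)
- The slope describes association in these data, not necessarily a causal effect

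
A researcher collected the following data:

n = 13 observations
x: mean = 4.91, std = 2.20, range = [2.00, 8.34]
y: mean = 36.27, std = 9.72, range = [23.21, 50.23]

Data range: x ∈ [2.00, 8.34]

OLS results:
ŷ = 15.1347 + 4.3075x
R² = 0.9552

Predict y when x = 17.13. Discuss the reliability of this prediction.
The equation gives ŷ = 88.9222; however x = 17.13 is 8.79 units above the observed range, so this extrapolated value should not be trusted.

Prediction calculation:
ŷ = 15.1347 + 4.3075 × 17.13
ŷ = 88.9222

Reliability:
- Data range: x ∈ [2.00, 8.34]
- Prediction point: x = 17.13 is 8.79 units above the observed range → this is EXTRAPOLATION, not interpolation

Why that matters here:
- R² describes fit only over the sampled x values; it says nothing about behaviour beyond them
- There are no observations near this x to validate the fitted line there
- The linear relationship may not hold outside the observed range

Report the number if required, but flag clearly that it is an extrapolation.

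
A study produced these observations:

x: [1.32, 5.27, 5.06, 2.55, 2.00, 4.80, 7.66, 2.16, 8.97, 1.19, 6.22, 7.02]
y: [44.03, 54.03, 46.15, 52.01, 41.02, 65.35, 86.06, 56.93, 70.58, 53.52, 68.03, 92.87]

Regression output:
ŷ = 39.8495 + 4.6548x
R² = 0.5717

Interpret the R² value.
About 57.17% of the variability in y is accounted for by the regression on x (R² = 0.5717) — a moderate linear fit.

The coefficient of determination R² is the fraction of the total variation in y that the fitted line accounts for.

Here R² = 0.5717:
- Explained: 57.17% of the variation in y
- Unexplained (residual): 100% − 57.17% = 42.83%
- Rule of thumb (below 0.3 weak; 0.3 to below 0.7 moderate; 0.7 and above strong) → moderate

Note: R² never decreases when predictors are added, so it should not be used alone to compare models of different size.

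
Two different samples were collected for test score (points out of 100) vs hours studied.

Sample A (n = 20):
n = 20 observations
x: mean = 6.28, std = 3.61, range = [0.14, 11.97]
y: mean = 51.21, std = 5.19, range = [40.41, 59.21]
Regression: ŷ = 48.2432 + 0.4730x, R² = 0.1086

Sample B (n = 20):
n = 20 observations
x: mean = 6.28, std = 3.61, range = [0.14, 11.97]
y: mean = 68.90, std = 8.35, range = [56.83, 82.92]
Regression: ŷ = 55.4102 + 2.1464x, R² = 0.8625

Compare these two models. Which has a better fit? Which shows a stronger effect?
Model B has the better fit (R² = 0.8625 vs 0.1086). Model B shows the stronger effect (|β₁| = 2.1464 vs 0.4730).

Model Comparison:

Goodness of fit (R²):
- Model A: R² = 0.1086 → 10.86% of variance in test score explained
- Model B: R² = 0.8625 → 86.25% of variance in test score explained
- 0.8625 > 0.1086 → Model B has the better fit

Which has the larger per-hour effect? (|β₁|)
- Model A: β₁ = 0.4730 → predicted test score rises 0.4730 points per additional hour of study time
- Model B: β₁ = 2.1464 → predicted test score rises 2.1464 points per additional hour of study time
- |0.4730| < |2.1464| → Model B shows the stronger marginal effect

Note: A better fit (higher R²) doesn't necessarily mean a more important relationship.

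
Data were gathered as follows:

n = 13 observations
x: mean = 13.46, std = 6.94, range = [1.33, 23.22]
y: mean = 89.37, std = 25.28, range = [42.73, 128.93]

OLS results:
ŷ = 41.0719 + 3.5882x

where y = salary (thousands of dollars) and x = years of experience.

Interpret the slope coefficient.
For each additional year of experience, predicted salary increases by approximately 3.5882 thousand dollars.

The slope β₁ = 3.5882 gives the rate at which the fitted salary changes with experience.

Interpretation:
- Experience up by 1 year → predicted salary increases by 3.5882 thousand dollars
- The effect is assumed constant over the observed range of x (linearity)

The intercept β₀ = 41.0719 is the predicted salary when experience = 0; since the smallest observed x is 1.33, this is an extrapolation and mainly anchors the line.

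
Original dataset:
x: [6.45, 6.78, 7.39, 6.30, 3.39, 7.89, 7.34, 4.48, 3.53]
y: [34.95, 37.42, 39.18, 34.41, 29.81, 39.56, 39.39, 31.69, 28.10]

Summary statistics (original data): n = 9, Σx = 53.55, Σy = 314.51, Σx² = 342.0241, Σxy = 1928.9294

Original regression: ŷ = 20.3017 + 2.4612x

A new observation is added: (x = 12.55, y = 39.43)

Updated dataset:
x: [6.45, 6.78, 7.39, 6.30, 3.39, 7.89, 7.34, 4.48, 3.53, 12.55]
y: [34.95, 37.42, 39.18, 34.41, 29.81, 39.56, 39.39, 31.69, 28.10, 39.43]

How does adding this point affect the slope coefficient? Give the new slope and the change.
Adding the point moves β₁ from 2.4612 to 1.3454, i.e. it decreases by 1.1158 (-45.3%).

The new point has HIGH LEVERAGE: x = 12.55 is far from the original mean x̄ = 53.55/9 ≈ 5.95 (original range [3.39, 7.89]).

Step 1: Update the sums with the new point (n goes from 9 to 10)
Σx  = 53.55 + 12.55 = 66.10
Σy  = 314.51 + 39.43 = 353.94
Σx² = 342.0241 + 12.55² = 342.0241 + 157.5025 = 499.5266
Σxy = 1928.9294 + 12.55×39.43 = 1928.9294 + 494.8465 = 2423.7759

Step 2: Recompute the slope with b₁ = (nΣxy − ΣxΣy) / (nΣx² − (Σx)²)
Numerator   = 10×2423.7759 − 66.10×353.94 = 24237.7590 − 23395.4340 = 842.3250
Denominator = 10×499.5266 − 66.10² = 4995.2660 − 4369.2100 = 626.0560
b₁(new) = 842.3250 / 626.0560 = 1.3454

(Same formula on the original sums: (9×1928.9294 − 53.55×314.51) / (9×342.0241 − 53.55²) = 518.3541 / 210.6144 = 2.4612, matching the given fit.)

Step 3: Change in slope
Δβ₁ = 1.3454 − 2.4612 = -1.1158
Relative change = -1.1158 / 2.4612 × 100% = -45.3%
→ the slope decreases when the point is added.

Because the point sits below the extension of the original line at a high-leverage x, it tilts the fit down.
In practice: investigate whether it comes from the same population as the rest of the sample; check such a point for data-entry or measurement error.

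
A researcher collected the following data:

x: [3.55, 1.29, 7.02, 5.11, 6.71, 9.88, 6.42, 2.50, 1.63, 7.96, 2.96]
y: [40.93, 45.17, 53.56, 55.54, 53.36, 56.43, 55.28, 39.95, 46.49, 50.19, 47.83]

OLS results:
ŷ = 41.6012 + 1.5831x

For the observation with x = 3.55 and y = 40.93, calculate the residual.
Residual = -6.2912

The residual is the difference between the actual value and the predicted value:

Residual = y - ŷ

Step 1: Calculate predicted value
ŷ = 41.6012 + 1.5831 × 3.55
ŷ = 47.2212

Step 2: Calculate residual
Residual = 40.93 - 47.2212
Residual = -6.2912

Sign check: y < ŷ, so the point is below the line and the fit overestimates here.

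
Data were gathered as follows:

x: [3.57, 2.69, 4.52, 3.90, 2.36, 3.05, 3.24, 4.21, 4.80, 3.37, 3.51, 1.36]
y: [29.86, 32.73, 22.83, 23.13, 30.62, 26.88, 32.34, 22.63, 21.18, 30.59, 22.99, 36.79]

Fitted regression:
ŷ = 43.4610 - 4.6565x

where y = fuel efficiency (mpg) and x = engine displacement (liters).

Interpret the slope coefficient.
An increase of one liter in engine displacement is associated with a 4.6565 mpg decrease in predicted fuel efficiency.

The slope coefficient β₁ = -4.6565 represents the marginal effect of engine displacement on fuel efficiency.

Interpretation:
- Engine displacement up by 1 liter → predicted fuel efficiency decreases by 4.6565 mpg
- This is a linear approximation: the same per-unit change is assumed across the whole observed x range

(β₀ = 43.4610 is the fitted value at x = 0 and is not part of the slope interpretation.)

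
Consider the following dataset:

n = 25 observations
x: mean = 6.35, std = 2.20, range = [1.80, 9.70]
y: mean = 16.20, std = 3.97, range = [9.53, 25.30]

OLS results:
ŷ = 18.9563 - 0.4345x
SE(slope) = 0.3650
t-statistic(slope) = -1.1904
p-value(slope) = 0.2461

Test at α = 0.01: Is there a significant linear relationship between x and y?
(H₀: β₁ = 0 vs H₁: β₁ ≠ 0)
Since p-value = 0.2461 ≥ α = 0.01, fail to reject H₀ — the slope is not significantly different from 0.

Hypothesis test for the slope coefficient:

H₀: β₁ = 0 (no linear relationship)
H₁: β₁ ≠ 0 (linear relationship exists)

Test statistic: t = β̂₁ / SE(β̂₁) = -0.4345 / 0.3650 = -1.1904

The p-value (0.2461) is the probability, under H₀, of a t-statistic at least as extreme as |t| = 1.1904 (two-sided, df = n − 2 = 23).

Decision rule: reject H₀ if p-value < α.
p-value = 0.2461 ≥ α = 0.01 → fail to reject H₀.

Conclusion: the linear association between x and y is not significant at the 1% level.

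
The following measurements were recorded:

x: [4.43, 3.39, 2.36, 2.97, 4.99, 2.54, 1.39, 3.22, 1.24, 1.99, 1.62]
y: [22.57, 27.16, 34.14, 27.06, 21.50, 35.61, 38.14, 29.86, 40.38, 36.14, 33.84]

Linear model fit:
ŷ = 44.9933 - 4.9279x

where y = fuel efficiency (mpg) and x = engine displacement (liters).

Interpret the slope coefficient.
On average, fuel efficiency is about 4.9279 mpg lower for every extra liter of engine displacement.

The slope β₁ = -4.9279 gives the rate at which the fitted fuel efficiency changes with engine displacement.

Interpretation:
- Engine displacement up by 1 liter → predicted fuel efficiency decreases by 4.9279 mpg
- This is a linear approximation: the same per-unit change is assumed across the whole observed x range
- The slope describes association in these data, not necessarily a causal effect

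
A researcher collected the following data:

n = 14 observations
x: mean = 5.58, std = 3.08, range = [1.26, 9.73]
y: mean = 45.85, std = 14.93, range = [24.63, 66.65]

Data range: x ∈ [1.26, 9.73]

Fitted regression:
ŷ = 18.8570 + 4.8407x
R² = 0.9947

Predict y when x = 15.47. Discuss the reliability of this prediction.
The equation gives ŷ = 93.7426; however x = 15.47 is 5.74 units above the observed range, so this extrapolated value should not be trusted.

Prediction calculation:
ŷ = 18.8570 + 4.8407 × 15.47
ŷ = 93.7426

Reliability:
- Data range: x ∈ [1.26, 9.73]
- Prediction point: x = 15.47 is 5.74 units above the observed range → this is EXTRAPOLATION, not interpolation

Why that matters here:
- There are no observations near this x to validate the fitted line there
- R² describes fit only over the sampled x values; it says nothing about behaviour beyond them

The R² = 0.9947 only validates the fit within [1.26, 9.73]; treat ŷ = 93.7426 with caution.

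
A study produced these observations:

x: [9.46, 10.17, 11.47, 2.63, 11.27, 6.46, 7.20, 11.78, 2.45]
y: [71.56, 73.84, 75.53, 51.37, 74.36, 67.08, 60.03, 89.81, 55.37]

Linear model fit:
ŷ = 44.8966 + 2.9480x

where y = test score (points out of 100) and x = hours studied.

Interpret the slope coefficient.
For each additional hour of study time, predicted test score increases by approximately 2.9480 points.

The slope β₁ = 2.9480 gives the rate at which the fitted test score changes with study time.

Interpretation:
- Study time up by 1 hour → predicted test score increases by 2.9480 points
- This is a linear approximation: the same per-unit change is assumed across the whole observed x range
- The sign (+) gives the direction; the magnitude 2.9480 gives the size of the effect per hour

The intercept β₀ = 44.8966 is the predicted test score when study time = 0; since the smallest observed x is 2.45, this is an extrapolation and mainly anchors the line.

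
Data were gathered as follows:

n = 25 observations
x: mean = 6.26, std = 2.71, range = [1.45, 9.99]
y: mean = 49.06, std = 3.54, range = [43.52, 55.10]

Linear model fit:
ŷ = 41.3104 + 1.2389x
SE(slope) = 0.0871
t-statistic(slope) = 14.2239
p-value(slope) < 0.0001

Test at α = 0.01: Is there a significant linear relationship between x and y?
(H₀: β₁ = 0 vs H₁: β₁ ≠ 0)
p-value < 0.0001 < α = 0.01, so we reject H₀. The relationship is significant.

Hypothesis test for the slope coefficient:

H₀: β₁ = 0 (no linear relationship)
H₁: β₁ ≠ 0 (linear relationship exists)

Test statistic: t = β̂₁ / SE(β̂₁) = 1.2389 / 0.0871 = 14.2239

The p-value (<0.0001) is the probability, under H₀, of a t-statistic at least as extreme as |t| = 14.2239 (two-sided, df = n − 2 = 23).

Decision rule: reject H₀ if p-value < α.
p-value < 0.0001 < α = 0.01 → reject H₀.

Conclusion: the linear association between x and y is significant at the 1% level.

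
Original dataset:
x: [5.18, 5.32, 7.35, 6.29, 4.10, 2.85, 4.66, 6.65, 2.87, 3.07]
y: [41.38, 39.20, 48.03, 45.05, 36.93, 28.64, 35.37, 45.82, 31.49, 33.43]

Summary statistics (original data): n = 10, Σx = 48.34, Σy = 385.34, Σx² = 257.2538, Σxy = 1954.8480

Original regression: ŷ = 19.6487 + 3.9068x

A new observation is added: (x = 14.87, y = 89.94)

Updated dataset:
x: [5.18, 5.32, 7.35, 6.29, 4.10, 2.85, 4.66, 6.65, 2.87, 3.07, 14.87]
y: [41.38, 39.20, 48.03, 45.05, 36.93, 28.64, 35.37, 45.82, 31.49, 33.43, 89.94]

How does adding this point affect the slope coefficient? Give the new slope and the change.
The slope changes from 3.9068 to 4.8733 (change of +0.9665, or +24.7%).

The new point has HIGH LEVERAGE: x = 14.87 is far from the original mean x̄ = 48.34/10 ≈ 4.83 (original range [2.85, 7.35]).

Step 1: Update the sums with the new point (n goes from 10 to 11)
Σx  = 48.34 + 14.87 = 63.21
Σy  = 385.34 + 89.94 = 475.28
Σx² = 257.2538 + 14.87² = 257.2538 + 221.1169 = 478.3707
Σxy = 1954.8480 + 14.87×89.94 = 1954.8480 + 1337.4078 = 3292.2558

Step 2: Recompute the slope with b₁ = (nΣxy − ΣxΣy) / (nΣx² − (Σx)²)
Numerator   = 11×3292.2558 − 63.21×475.28 = 36214.8138 − 30042.4488 = 6172.3650
Denominator = 11×478.3707 − 63.21² = 5262.0777 − 3995.5041 = 1266.5736
b₁(new) = 6172.3650 / 1266.5736 = 4.8733

(Same formula on the original sums: (10×1954.8480 − 48.34×385.34) / (10×257.2538 − 48.34²) = 921.1444 / 235.7824 = 3.9068, matching the given fit.)

Step 3: Change in slope
Δβ₁ = 4.8733 − 3.9068 = +0.9665
Relative change = +0.9665 / 3.9068 × 100% = +24.7%
→ the slope increases when the point is added.

Because the point sits above the extension of the original line at a high-leverage x, it tilts the fit up.
In practice: check such a point for data-entry or measurement error.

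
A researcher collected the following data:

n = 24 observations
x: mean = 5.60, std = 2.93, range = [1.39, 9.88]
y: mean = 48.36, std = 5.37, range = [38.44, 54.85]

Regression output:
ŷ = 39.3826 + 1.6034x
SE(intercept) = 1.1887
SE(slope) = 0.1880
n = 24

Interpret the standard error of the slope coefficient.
SE(slope) = 0.1880 measures the uncertainty in the estimated slope. The coefficient is estimated precisely (SE/|β̂₁| = 11.7%).

SE(β̂₁) = s / √Sxx, where s is the residual standard deviation and Sxx = Σ(x − x̄)². It is the yardstick for how far β̂₁ = 1.6034 could plausibly be from the true slope.

Relative precision:
- SE / |β̂₁| = 0.1880 / 1.6034 = 11.7%
- Rule of thumb (under 20%: precise; 20% to under 50%: moderately precise; 50% or more: imprecise) → precise

Rough 95% range (±2 SE): 1.6034 ± 0.3760 → (1.2274, 1.9794).

What drives SE(β̂₁): wider spread of x values → smaller SE; more residual scatter → larger SE.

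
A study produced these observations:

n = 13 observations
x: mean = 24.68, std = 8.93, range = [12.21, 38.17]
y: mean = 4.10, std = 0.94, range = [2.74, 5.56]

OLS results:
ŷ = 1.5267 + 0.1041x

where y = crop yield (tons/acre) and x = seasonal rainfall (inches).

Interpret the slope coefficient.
An increase of one inch in rainfall is associated with a 0.1041 tons/acre increase in predicted crop yield.

The slope coefficient β₁ = 0.1041 represents the marginal effect of rainfall on crop yield.

Interpretation:
- Rainfall up by 1 inch → predicted crop yield increases by 0.1041 tons/acre
- This is a linear approximation: the same per-unit change is assumed across the whole observed x range
- The sign (+) gives the direction; the magnitude 0.1041 gives the size of the effect per inch

The intercept β₀ = 1.5267 is the predicted crop yield when rainfall = 0; since the smallest observed x is 12.21, this is an extrapolation and mainly anchors the line.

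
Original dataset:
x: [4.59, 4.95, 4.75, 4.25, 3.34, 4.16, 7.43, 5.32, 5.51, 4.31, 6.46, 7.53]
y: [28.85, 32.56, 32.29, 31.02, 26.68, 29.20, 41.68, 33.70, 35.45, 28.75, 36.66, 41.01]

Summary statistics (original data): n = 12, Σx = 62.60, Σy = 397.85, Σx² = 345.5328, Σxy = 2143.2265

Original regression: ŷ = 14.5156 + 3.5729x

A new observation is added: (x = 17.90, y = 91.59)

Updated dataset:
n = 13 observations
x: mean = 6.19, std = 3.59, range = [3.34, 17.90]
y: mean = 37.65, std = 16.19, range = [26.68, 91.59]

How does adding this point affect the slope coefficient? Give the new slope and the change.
New slope β₁ = 4.4901 versus 3.5729 before: a change of +0.9172 (+25.7%).

The new point has HIGH LEVERAGE: x = 17.90 is far from the original mean x̄ = 62.60/12 ≈ 5.22 (original range [3.34, 7.53]).

Step 1: Update the sums with the new point (n goes from 12 to 13)
Σx  = 62.60 + 17.90 = 80.50
Σy  = 397.85 + 91.59 = 489.44
Σx² = 345.5328 + 17.90² = 345.5328 + 320.4100 = 665.9428
Σxy = 2143.2265 + 17.90×91.59 = 2143.2265 + 1639.4610 = 3782.6875

Step 2: Recompute the slope with b₁ = (nΣxy − ΣxΣy) / (nΣx² − (Σx)²)
Numerator   = 13×3782.6875 − 80.50×489.44 = 49174.9375 − 39399.9200 = 9775.0175
Denominator = 13×665.9428 − 80.50² = 8657.2564 − 6480.2500 = 2177.0064
b₁(new) = 9775.0175 / 2177.0064 = 4.4901

(Same formula on the original sums: (12×2143.2265 − 62.60×397.85) / (12×345.5328 − 62.60²) = 813.3080 / 227.6336 = 3.5729, matching the given fit.)

Step 3: Change in slope
Δβ₁ = 4.4901 − 3.5729 = +0.9172
Relative change = +0.9172 / 3.5729 × 100% = +25.7%
→ the slope increases when the point is added.

Because the point sits above the extension of the original line at a high-leverage x, it tilts the fit up.
In practice: investigate whether it comes from the same population as the rest of the sample; examine leverage (hᵢ) and Cook's distance rather than deleting it automatically.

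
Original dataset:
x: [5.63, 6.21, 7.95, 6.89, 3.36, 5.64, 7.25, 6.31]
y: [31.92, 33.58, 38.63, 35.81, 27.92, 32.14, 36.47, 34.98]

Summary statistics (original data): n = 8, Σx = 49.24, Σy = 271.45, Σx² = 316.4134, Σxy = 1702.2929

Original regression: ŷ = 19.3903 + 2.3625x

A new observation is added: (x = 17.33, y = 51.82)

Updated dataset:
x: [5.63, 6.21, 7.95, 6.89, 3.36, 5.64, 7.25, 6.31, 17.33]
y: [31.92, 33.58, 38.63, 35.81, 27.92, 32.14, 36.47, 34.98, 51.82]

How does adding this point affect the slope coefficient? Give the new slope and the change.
The slope changes from 2.3625 to 1.6825 (change of -0.6800, or -28.8%).

The new point has HIGH LEVERAGE: x = 17.33 is far from the original mean x̄ = 49.24/8 ≈ 6.16 (original range [3.36, 7.95]).

Step 1: Update the sums with the new point (n goes from 8 to 9)
Σx  = 49.24 + 17.33 = 66.57
Σy  = 271.45 + 51.82 = 323.27
Σx² = 316.4134 + 17.33² = 316.4134 + 300.3289 = 616.7423
Σxy = 1702.2929 + 17.33×51.82 = 1702.2929 + 898.0406 = 2600.3335

Step 2: Recompute the slope with b₁ = (nΣxy − ΣxΣy) / (nΣx² − (Σx)²)
Numerator   = 9×2600.3335 − 66.57×323.27 = 23403.0015 − 21520.0839 = 1882.9176
Denominator = 9×616.7423 − 66.57² = 5550.6807 − 4431.5649 = 1119.1158
b₁(new) = 1882.9176 / 1119.1158 = 1.6825

(Same formula on the original sums: (8×1702.2929 − 49.24×271.45) / (8×316.4134 − 49.24²) = 252.1452 / 106.7296 = 2.3625, matching the given fit.)

Step 3: Change in slope
Δβ₁ = 1.6825 − 2.3625 = -0.6800
Relative change = -0.6800 / 2.3625 × 100% = -28.8%
→ the slope decreases when the point is added.

Because the point sits below the extension of the original line at a high-leverage x, it tilts the fit down.
In practice: examine leverage (hᵢ) and Cook's distance rather than deleting it automatically.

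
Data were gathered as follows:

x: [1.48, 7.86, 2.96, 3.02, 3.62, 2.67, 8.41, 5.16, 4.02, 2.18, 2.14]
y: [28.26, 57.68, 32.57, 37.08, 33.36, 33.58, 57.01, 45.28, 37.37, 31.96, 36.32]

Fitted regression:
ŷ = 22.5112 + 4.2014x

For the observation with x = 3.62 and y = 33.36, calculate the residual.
Residual = -4.3603

The residual is the difference between the actual value and the predicted value:

Residual = y - ŷ

Step 1: Calculate predicted value
ŷ = 22.5112 + 4.2014 × 3.62
ŷ = 37.7203

Step 2: Calculate residual
Residual = 33.36 - 37.7203
Residual = -4.3603

Sign check: y < ŷ, so the point is below the line and the fit overestimates here.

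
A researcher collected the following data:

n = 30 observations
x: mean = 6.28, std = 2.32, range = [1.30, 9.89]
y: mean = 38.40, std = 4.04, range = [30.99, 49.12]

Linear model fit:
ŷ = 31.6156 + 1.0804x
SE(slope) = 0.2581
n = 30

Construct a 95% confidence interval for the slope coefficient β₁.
The 95% CI for β₁ is (0.5517, 1.6091)

Confidence interval for the slope:

The 95% CI for β₁ is: β̂₁ ± t*(α/2, n-2) × SE(β̂₁)

Step 1: Find critical t-value
- Confidence level = 0.95
- Degrees of freedom = n - 2 = 30 - 2 = 28
- t*(α/2, 28) = 2.0484

Step 2: Calculate margin of error
Margin = 2.0484 × 0.2581 = 0.5287

Step 3: Construct interval
CI = 1.0804 ± 0.5287
CI = (0.5517, 1.6091)

Interpretation: each one-unit increase in x is associated with a change in mean y of between 0.5517 and 1.6091, with 95% confidence.
Both endpoints are positive, so the data support a genuinely positive slope at this confidence level.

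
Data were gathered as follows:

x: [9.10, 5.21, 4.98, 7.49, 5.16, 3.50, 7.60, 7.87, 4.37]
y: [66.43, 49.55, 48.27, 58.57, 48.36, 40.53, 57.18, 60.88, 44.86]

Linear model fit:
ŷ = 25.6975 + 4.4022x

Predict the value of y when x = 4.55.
ŷ = 45.7275

Plug x = 4.55 into the fitted line:

ŷ = 25.6975 + 4.4022 × 4.55
ŷ = 25.6975 + 20.0300
ŷ = 45.7275

This is the fitted mean response at that x — an individual observation would come with a wider prediction interval.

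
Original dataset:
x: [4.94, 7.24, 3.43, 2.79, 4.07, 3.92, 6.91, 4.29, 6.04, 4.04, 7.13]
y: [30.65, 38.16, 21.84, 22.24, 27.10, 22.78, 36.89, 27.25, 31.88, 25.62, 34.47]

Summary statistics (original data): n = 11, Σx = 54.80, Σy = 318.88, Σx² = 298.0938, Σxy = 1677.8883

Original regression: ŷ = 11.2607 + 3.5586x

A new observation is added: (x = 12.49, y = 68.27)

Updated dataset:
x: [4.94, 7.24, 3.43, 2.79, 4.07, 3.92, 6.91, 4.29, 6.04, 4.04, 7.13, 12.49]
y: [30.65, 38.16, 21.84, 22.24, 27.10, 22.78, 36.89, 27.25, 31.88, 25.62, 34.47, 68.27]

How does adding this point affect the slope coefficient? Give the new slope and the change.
New slope β₁ = 4.6849 versus 3.5586 before: a change of +1.1263 (+31.7%).

The new point has HIGH LEVERAGE: x = 12.49 is far from the original mean x̄ = 54.80/11 ≈ 4.98 (original range [2.79, 7.24]).

Step 1: Update the sums with the new point (n goes from 11 to 12)
Σx  = 54.80 + 12.49 = 67.29
Σy  = 318.88 + 68.27 = 387.15
Σx² = 298.0938 + 12.49² = 298.0938 + 156.0001 = 454.0939
Σxy = 1677.8883 + 12.49×68.27 = 1677.8883 + 852.6923 = 2530.5806

Step 2: Recompute the slope with b₁ = (nΣxy − ΣxΣy) / (nΣx² − (Σx)²)
Numerator   = 12×2530.5806 − 67.29×387.15 = 30366.9672 − 26051.3235 = 4315.6437
Denominator = 12×454.0939 − 67.29² = 5449.1268 − 4527.9441 = 921.1827
b₁(new) = 4315.6437 / 921.1827 = 4.6849

(Same formula on the original sums: (11×1677.8883 − 54.80×318.88) / (11×298.0938 − 54.80²) = 982.1473 / 275.9918 = 3.5586, matching the given fit.)

Step 3: Change in slope
Δβ₁ = 4.6849 − 3.5586 = +1.1263
Relative change = +1.1263 / 3.5586 × 100% = +31.7%
→ the slope increases when the point is added.

Because the point sits above the extension of the original line at a high-leverage x, it tilts the fit up.
In practice: refit with and without it and report both if conclusions differ; investigate whether it comes from the same population as the rest of the sample.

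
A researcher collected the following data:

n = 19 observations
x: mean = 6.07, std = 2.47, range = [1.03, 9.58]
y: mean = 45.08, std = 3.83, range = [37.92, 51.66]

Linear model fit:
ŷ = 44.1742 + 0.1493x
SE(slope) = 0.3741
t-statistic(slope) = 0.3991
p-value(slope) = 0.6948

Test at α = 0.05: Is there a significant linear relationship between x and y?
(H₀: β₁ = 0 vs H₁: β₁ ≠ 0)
Fail to reject H₀: p-value = 0.6948 ≥ α = 0.05. The linear relationship is not significant at the 5% level.

Hypothesis test for the slope coefficient:

H₀: β₁ = 0 (no linear relationship)
H₁: β₁ ≠ 0 (linear relationship exists)

Test statistic: t = β̂₁ / SE(β̂₁) = 0.1493 / 0.3741 = 0.3991

With df = 17, the two-sided p-value for |t| = 0.3991 is 0.6948.

Decision rule: reject H₀ if p-value < α.
p-value = 0.6948 ≥ α = 0.05 → fail to reject H₀.

There is not sufficient evidence at the 5% significance level to conclude that a linear relationship exists between x and y.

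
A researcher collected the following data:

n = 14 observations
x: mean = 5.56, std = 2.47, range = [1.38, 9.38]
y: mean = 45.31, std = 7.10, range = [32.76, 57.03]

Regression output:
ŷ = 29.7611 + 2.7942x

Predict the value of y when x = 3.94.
ŷ = 40.7702

Plug x = 3.94 into the fitted line:

ŷ = 29.7611 + 2.7942 × 3.94
ŷ = 29.7611 + 11.0091
ŷ = 40.7702

This is a point prediction; actual observations scatter around it by roughly the residual standard deviation.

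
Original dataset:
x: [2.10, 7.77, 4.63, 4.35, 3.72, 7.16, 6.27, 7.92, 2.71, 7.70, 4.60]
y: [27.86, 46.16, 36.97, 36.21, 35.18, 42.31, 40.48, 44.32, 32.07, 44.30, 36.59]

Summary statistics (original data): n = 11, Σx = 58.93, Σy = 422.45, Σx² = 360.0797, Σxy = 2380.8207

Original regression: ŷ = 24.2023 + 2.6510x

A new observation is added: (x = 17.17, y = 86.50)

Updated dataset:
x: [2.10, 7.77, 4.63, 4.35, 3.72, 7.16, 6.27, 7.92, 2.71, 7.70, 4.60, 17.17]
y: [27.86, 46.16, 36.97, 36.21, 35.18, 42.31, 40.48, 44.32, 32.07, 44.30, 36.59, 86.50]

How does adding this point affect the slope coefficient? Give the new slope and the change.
New slope β₁ = 3.7056 versus 2.6510 before: a change of +1.0546 (+39.8%).

The new point has HIGH LEVERAGE: x = 17.17 is far from the original mean x̄ = 58.93/11 ≈ 5.36 (original range [2.10, 7.92]).

Step 1: Update the sums with the new point (n goes from 11 to 12)
Σx  = 58.93 + 17.17 = 76.10
Σy  = 422.45 + 86.50 = 508.95
Σx² = 360.0797 + 17.17² = 360.0797 + 294.8089 = 654.8886
Σxy = 2380.8207 + 17.17×86.50 = 2380.8207 + 1485.2050 = 3866.0257

Step 2: Recompute the slope with b₁ = (nΣxy − ΣxΣy) / (nΣx² − (Σx)²)
Numerator   = 12×3866.0257 − 76.10×508.95 = 46392.3084 − 38731.0950 = 7661.2134
Denominator = 12×654.8886 − 76.10² = 7858.6632 − 5791.2100 = 2067.4532
b₁(new) = 7661.2134 / 2067.4532 = 3.7056

(Same formula on the original sums: (11×2380.8207 − 58.93×422.45) / (11×360.0797 − 58.93²) = 1294.0492 / 488.1318 = 2.6510, matching the given fit.)

Step 3: Change in slope
Δβ₁ = 3.7056 − 2.6510 = +1.0546
Relative change = +1.0546 / 2.6510 × 100% = +39.8%
→ the slope increases when the point is added.

A high-leverage point only changes the slope if it is off the original line; here y = 86.50 is above the original trend, so the slope increases.
In practice: refit with and without it and report both if conclusions differ.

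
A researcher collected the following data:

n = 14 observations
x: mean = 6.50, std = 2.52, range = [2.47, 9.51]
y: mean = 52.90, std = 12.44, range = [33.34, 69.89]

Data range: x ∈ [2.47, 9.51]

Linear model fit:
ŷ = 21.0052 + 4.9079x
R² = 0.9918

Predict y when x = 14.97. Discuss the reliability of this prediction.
The equation gives ŷ = 94.4765; however x = 14.97 is 5.46 units above the observed range, so this extrapolated value should not be trusted.

Prediction calculation:
ŷ = 21.0052 + 4.9079 × 14.97
ŷ = 94.4765

Reliability:
- Data range: x ∈ [2.47, 9.51]
- Prediction point: x = 14.97 is 5.46 units above the observed range → this is EXTRAPOLATION, not interpolation

Why that matters here:
- There are no observations near this x to validate the fitted line there
- R² describes fit only over the sampled x values; it says nothing about behaviour beyond them
- The linear relationship may not hold outside the observed range

The R² = 0.9918 only validates the fit within [2.47, 9.51]; treat ŷ = 94.4765 with caution.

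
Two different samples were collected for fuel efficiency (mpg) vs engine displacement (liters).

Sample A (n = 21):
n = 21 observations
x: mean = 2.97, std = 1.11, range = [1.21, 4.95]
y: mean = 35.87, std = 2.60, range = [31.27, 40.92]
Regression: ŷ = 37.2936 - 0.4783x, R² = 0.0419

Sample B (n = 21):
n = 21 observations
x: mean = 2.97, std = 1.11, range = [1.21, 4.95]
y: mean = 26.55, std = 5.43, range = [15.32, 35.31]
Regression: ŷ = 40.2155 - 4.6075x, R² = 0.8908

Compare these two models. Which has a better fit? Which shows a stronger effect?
Model B has the better fit (R² = 0.8908 vs 0.0419). Model B shows the stronger effect (|β₁| = 4.6075 vs 0.4783).

Model Comparison:

Goodness of fit (R²):
- Model A: R² = 0.0419 → 4.19% of variance in fuel efficiency explained
- Model B: R² = 0.8908 → 89.08% of variance in fuel efficiency explained
- 0.8908 > 0.0419 → Model B has the better fit

Effect size (slope magnitude):
- Model A: β₁ = -0.4783 → predicted fuel efficiency falls 0.4783 mpg per additional liter of engine displacement
- Model B: β₁ = -4.6075 → predicted fuel efficiency falls 4.6075 mpg per additional liter of engine displacement
- |-0.4783| < |-4.6075| → Model B shows the stronger marginal effect

Notes:
- A steeper slope doesn't make a better model if the scatter around the line is large.
- The two samples could reflect different populations, time periods, or measurement quality.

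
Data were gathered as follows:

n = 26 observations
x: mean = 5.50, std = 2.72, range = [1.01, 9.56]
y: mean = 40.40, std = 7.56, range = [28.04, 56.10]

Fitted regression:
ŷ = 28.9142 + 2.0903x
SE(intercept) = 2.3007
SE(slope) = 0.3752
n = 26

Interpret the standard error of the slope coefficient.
SE(slope) = 0.3752 measures the uncertainty in the estimated slope. The coefficient is estimated precisely (SE/|β̂₁| = 17.9%).

What SE measures:
- The standard error quantifies the sampling variability of the coefficient estimate
- It is the estimated standard deviation of β̂₁ across hypothetical repeated samples of the same size
- Smaller SE → more precise estimate

Relative precision:
- SE / |β̂₁| = 0.3752 / 2.0903 = 17.9%
- Rule of thumb (under 20%: precise; 20% to under 50%: moderately precise; 50% or more: imprecise) → precise

Link to the t-test: t = β̂₁ / SE(β̂₁) = 2.0903 / 0.3752 = 5.5712, the statistic for H₀: β₁ = 0.

What drives SE(β̂₁): larger n (here n = 26) → smaller SE; more residual scatter → larger SE.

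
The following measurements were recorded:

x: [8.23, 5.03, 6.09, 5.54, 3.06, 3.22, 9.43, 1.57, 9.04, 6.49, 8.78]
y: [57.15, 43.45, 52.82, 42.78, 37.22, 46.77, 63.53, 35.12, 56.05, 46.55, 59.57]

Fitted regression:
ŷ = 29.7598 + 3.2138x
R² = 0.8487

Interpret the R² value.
About 84.87% of the variability in y is accounted for by the regression on x (R² = 0.8487) — a strong linear fit.

R² (coefficient of determination) measures the proportion of variance in y explained by the regression model.

Here R² = 0.8487:
- Explained: 84.87% of the variation in y
- Unexplained (residual): 100% − 84.87% = 15.13%
- Rule of thumb (below 0.3 weak; 0.3 to below 0.7 moderate; 0.7 and above strong) → strong

Equivalently, for simple linear regression R² = r², so |r| = √0.8487 ≈ 0.9212.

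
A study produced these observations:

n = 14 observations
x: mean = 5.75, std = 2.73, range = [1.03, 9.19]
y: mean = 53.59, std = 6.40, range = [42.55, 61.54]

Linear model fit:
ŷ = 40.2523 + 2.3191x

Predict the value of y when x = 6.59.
ŷ = 55.5352

Plug x = 6.59 into the fitted line:

ŷ = 40.2523 + 2.3191 × 6.59
ŷ = 40.2523 + 15.2829
ŷ = 55.5352

This is the fitted mean response at that x — an individual observation would come with a wider prediction interval.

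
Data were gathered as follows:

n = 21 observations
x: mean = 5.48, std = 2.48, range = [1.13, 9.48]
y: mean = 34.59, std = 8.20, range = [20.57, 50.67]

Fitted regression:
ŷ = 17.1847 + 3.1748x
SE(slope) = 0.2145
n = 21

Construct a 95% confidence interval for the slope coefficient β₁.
The 95% CI for β₁ is (2.7259, 3.6237)

Confidence interval for the slope:

The 95% CI for β₁ is: β̂₁ ± t*(α/2, n-2) × SE(β̂₁)

Step 1: Find critical t-value
- Confidence level = 0.95
- Degrees of freedom = n - 2 = 21 - 2 = 19
- t*(α/2, 19) = 2.0930

Step 2: Calculate margin of error
Margin = 2.0930 × 0.2145 = 0.4489

Step 3: Construct interval
CI = 3.1748 ± 0.4489
CI = (2.7259, 3.6237)

Interpretation: intervals built this way capture the true β₁ in 95% of repeated samples; here the plausible range for the per-unit effect of x on y is 2.7259 to 3.6237.
Since 0 is outside the interval, a two-sided test at α = 0.05 would reject H₀: β₁ = 0.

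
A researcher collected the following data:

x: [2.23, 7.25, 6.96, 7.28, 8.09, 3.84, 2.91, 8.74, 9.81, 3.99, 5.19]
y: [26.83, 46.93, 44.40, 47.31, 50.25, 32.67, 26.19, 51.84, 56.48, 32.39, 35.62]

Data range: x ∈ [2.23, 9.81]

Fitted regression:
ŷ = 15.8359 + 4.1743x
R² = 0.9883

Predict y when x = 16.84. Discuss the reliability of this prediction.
The equation gives ŷ = 86.1311; however x = 16.84 is 7.03 units above the observed range, so this extrapolated value should not be trusted.

Prediction calculation:
ŷ = 15.8359 + 4.1743 × 16.84
ŷ = 86.1311

Reliability:
- Data range: x ∈ [2.23, 9.81]
- Prediction point: x = 16.84 is 7.03 units above the observed range → this is EXTRAPOLATION, not interpolation

Why that matters here:
- Real relationships often flatten, saturate, or turn nonlinear at extremes
- There are no observations near this x to validate the fitted line there
- The linear relationship may not hold outside the observed range

Report the number if required, but flag clearly that it is an extrapolation.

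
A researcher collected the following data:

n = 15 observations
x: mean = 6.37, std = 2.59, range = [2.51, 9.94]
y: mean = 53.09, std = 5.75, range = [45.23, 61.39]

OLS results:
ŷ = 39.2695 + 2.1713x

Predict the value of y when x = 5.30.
ŷ = 50.7774

Plug x = 5.30 into the fitted line:

ŷ = 39.2695 + 2.1713 × 5.30
ŷ = 39.2695 + 11.5079
ŷ = 50.7774

This is a point prediction; actual observations scatter around it by roughly the residual standard deviation.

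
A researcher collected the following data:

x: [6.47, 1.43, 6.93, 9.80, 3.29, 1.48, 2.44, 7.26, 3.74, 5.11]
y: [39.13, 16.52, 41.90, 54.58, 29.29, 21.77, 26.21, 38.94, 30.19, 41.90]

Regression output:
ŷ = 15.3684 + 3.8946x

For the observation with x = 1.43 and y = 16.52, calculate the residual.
Residual = -4.4177

The residual is the difference between the actual value and the predicted value:

Residual = y - ŷ

Step 1: Calculate predicted value
ŷ = 15.3684 + 3.8946 × 1.43
ŷ = 20.9377

Step 2: Calculate residual
Residual = 16.52 - 20.9377
Residual = -4.4177

The residual is negative, so the observed y = 16.52 sits below the regression line (the line overestimates it by 4.4177).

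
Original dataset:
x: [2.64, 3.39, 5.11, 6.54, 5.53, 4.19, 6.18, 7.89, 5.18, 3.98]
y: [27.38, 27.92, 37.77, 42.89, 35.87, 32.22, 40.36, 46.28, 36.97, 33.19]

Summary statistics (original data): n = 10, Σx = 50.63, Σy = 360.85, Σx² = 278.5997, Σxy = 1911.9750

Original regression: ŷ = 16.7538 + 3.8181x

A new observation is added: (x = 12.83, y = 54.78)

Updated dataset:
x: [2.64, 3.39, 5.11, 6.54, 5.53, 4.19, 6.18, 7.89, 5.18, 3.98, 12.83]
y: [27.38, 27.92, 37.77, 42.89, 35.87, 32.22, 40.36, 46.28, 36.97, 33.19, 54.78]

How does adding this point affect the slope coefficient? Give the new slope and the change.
New slope β₁ = 2.8144 versus 3.8181 before: a change of -1.0037 (-26.3%).

The new point has HIGH LEVERAGE: x = 12.83 is far from the original mean x̄ = 50.63/10 ≈ 5.06 (original range [2.64, 7.89]).

Step 1: Update the sums with the new point (n goes from 10 to 11)
Σx  = 50.63 + 12.83 = 63.46
Σy  = 360.85 + 54.78 = 415.63
Σx² = 278.5997 + 12.83² = 278.5997 + 164.6089 = 443.2086
Σxy = 1911.9750 + 12.83×54.78 = 1911.9750 + 702.8274 = 2614.8024

Step 2: Recompute the slope with b₁ = (nΣxy − ΣxΣy) / (nΣx² − (Σx)²)
Numerator   = 11×2614.8024 − 63.46×415.63 = 28762.8264 − 26375.8798 = 2386.9466
Denominator = 11×443.2086 − 63.46² = 4875.2946 − 4027.1716 = 848.1230
b₁(new) = 2386.9466 / 848.1230 = 2.8144

(Same formula on the original sums: (10×1911.9750 − 50.63×360.85) / (10×278.5997 − 50.63²) = 849.9145 / 222.6001 = 3.8181, matching the given fit.)

Step 3: Change in slope
Δβ₁ = 2.8144 − 3.8181 = -1.0037
Relative change = -1.0037 / 3.8181 × 100% = -26.3%
→ the slope decreases when the point is added.

A high-leverage point only changes the slope if it is off the original line; here y = 54.78 is below the original trend, so the slope decreases.
In practice: refit with and without it and report both if conclusions differ; check such a point for data-entry or measurement error.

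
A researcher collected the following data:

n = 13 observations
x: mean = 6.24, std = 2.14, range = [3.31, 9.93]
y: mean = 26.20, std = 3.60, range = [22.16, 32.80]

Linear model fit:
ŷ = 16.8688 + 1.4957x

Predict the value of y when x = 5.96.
ŷ = 25.7832

To predict y for x = 5.96, substitute into the regression equation:

ŷ = 16.8688 + 1.4957 × 5.96
ŷ = 16.8688 + 8.9144
ŷ = 25.7832

This is the fitted mean response at that x — an individual observation would come with a wider prediction interval.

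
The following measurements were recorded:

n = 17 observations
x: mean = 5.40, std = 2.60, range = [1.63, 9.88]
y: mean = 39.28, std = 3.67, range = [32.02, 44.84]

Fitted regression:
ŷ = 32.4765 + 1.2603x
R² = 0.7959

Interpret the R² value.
The model explains 79.59% of the variance in y (R² = 0.7959), leaving 20.41% unexplained; the fit is strong.

R² (coefficient of determination) measures the proportion of variance in y explained by the regression model.

Here R² = 0.7959:
- Explained: 79.59% of the variation in y
- Unexplained (residual): 100% − 79.59% = 20.41%
- Rule of thumb (below 0.3 weak; 0.3 to below 0.7 moderate; 0.7 and above strong) → strong

Equivalently, for simple linear regression R² = r², so |r| = √0.7959 ≈ 0.8921.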